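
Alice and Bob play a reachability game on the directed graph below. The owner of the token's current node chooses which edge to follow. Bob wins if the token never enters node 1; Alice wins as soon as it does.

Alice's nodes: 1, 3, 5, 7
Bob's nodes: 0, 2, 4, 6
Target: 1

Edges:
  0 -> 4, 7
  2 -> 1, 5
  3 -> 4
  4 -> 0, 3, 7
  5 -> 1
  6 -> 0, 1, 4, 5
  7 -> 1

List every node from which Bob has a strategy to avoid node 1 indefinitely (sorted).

0, 3, 4, 6

A0 = {1}
A1: add {5, 7} — 5 (Alice) has 5→1; 7 (Alice) has 7→1.
A2: add {2} — 2 (Bob): all of {1, 5} already in.
A3 = A2; e.g. 0 (Bob) can still go to 4. Fixed point.
Alice's attractor = {1, 2, 5, 7}; Bob avoids the target exactly from the complement.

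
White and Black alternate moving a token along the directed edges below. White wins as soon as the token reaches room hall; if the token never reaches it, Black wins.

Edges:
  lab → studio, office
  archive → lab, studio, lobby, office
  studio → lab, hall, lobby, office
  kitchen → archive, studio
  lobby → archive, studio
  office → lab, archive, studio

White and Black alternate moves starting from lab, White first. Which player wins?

Black

Track states (vertex, player-to-move).
A0 = {(hall,White), (hall,Black)}
A1: add {(studio,White)}.
A2 = A1; e.g. (lab,White) stays out. (lab,White) never enters ⇒ Black avoids the target.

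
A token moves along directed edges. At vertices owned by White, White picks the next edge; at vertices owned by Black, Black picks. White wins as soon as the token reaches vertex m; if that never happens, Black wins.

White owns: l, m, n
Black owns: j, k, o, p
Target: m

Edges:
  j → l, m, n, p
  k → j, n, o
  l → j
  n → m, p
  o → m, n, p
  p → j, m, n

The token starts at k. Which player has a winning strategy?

A0 = {m}
A1: add {n} — n (White) has n→m.
A2 = A1; e.g. j (Black) can still go to l. Fixed point.
k never enters the attractor, so Black can avoid the target forever.

Black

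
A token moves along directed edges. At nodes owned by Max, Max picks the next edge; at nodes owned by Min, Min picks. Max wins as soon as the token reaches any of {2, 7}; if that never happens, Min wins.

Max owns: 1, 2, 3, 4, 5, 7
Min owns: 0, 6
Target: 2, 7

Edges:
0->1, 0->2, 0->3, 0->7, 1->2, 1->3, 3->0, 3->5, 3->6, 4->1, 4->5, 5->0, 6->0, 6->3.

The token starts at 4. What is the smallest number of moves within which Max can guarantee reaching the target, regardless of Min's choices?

A0 = {2, 7}
A1: add {1} — 1 (Max) has 1→2.
A2: add {4} — 4 (Max) has 4→1.
A3 = A2; e.g. 0 (Min) can still go to 3. Fixed point.
4 enters the attractor at level 2, so Max can force the target in 2 moves from there.

2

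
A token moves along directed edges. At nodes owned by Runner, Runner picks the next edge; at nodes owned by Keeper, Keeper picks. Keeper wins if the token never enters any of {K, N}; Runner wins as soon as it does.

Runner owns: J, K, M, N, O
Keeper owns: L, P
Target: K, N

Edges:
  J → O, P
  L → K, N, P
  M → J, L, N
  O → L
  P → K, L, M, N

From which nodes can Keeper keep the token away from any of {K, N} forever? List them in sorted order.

A0 = {K, N}
A1: add {M} — M (Runner) has M→N.
A2 = A1; e.g. J (Runner) has no edge into A1. Fixed point.
Runner's attractor = {K, M, N}; Keeper avoids the target exactly from the complement.

J, L, O, P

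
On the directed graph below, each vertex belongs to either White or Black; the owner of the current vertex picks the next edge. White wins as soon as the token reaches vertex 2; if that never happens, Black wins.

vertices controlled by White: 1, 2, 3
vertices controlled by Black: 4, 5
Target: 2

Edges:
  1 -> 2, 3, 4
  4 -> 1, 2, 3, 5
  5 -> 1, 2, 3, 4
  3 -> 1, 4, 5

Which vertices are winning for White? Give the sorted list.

A0 = {2}
A1: add {1} — 1 (White) has 1→2.
A2: add {3} — 3 (White) has 3→1.
A3 = A2; e.g. 4 (Black) can still go to 5. Fixed point.
White's winning region = {1, 2, 3}.

1, 2, 3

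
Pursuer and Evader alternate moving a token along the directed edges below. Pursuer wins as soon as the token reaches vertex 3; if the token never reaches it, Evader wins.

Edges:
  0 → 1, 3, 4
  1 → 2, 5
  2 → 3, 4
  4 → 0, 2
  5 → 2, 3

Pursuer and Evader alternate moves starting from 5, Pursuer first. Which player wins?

Pursuer

Track states (vertex, player-to-move).
A0 = {(3,Pursuer), (3,Evader)}
A1: add {(0,Pursuer), (2,Pursuer), (5,Pursuer)}.
(5,Pursuer) ∈ A1 ⇒ Pursuer forces the target.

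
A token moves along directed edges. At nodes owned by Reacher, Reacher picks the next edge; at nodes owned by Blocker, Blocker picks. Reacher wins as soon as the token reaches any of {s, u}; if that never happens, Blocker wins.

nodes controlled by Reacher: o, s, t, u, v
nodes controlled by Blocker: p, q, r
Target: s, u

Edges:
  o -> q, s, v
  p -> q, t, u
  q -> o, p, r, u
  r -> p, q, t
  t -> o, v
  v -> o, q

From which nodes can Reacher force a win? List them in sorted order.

o, s, t, u, v

A0 = {s, u}
A1: add {o} — o (Reacher) has o→s.
A2: add {t, v} — t (Reacher) has t→o; v (Reacher) has v→o.
A3 = A2; e.g. p (Blocker) can still go to q. Fixed point.
Reacher's winning region = {o, s, t, u, v}.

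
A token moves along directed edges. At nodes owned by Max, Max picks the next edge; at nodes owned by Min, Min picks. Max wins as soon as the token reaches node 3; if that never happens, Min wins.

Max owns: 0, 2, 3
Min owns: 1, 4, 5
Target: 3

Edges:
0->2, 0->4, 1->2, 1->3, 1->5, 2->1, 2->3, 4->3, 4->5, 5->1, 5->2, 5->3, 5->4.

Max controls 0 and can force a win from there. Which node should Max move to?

2

A0 = {3}
A1: add {2} — 2 (Max) has 2→3.
A2: add {0} — 0 (Max) has 0→2.
A3 = A2; e.g. 1 (Min) can still go to 5. Fixed point.
From 0, successor 2 is in the attractor (rank 1); the other successor 4 is not.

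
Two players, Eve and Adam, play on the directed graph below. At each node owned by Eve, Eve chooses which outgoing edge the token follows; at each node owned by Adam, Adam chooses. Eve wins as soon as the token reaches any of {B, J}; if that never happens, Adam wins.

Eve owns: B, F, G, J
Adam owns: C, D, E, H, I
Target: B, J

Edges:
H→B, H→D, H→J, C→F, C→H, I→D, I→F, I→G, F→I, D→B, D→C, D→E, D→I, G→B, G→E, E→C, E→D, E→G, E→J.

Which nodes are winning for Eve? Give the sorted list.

A0 = {B, J}
A1: add {G} — G (Eve) has G→B.
A2 = A1; e.g. C (Adam) can still go to F. Fixed point.
Eve's winning region = {B, G, J}.

B, G, J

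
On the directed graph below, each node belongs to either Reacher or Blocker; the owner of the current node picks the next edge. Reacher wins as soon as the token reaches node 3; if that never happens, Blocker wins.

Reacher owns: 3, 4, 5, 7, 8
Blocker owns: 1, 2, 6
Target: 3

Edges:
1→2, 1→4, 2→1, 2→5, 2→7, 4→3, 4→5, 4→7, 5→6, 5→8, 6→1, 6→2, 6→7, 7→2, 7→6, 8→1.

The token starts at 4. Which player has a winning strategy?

A0 = {3}
A1: add {4} — 4 (Reacher) has 4→3.
A2 = A1; e.g. 1 (Blocker) can still go to 2. Fixed point.
4 ∈ A1, so Reacher can force the target.

Reacher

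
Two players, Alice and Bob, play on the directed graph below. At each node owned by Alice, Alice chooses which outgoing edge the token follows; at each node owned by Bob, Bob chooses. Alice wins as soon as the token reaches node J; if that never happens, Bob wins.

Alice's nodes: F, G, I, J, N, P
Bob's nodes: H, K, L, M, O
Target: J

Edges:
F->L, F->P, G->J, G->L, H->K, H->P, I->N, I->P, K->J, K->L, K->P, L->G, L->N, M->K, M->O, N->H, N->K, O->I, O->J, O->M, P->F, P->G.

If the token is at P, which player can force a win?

Alice

A0 = {J}
A1: add {G} — G (Alice) has G→J.
A2: add {P} — P (Alice) has P→G.
P ∈ A2, so Alice can force the target.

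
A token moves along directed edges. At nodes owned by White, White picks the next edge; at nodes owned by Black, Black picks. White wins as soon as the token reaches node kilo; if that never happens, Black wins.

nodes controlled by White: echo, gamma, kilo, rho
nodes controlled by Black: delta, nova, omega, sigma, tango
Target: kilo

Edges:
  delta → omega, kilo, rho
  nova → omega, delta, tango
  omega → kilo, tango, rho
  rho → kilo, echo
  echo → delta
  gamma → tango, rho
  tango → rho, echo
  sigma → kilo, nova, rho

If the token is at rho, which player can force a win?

White

A0 = {kilo}
A1: add {rho} — rho (White) has rho→kilo.
rho ∈ A1, so White can force the target.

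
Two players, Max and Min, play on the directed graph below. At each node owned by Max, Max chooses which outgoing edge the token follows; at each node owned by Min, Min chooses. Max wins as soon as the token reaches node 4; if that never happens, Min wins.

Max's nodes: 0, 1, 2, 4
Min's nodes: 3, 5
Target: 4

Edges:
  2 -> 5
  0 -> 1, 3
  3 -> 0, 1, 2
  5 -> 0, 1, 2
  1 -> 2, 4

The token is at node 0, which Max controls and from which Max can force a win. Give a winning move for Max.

1

A0 = {4}
A1: add {1} — 1 (Max) has 1→4.
A2: add {0} — 0 (Max) has 0→1.
A3 = A2; e.g. 2 (Max) has no edge into A2. Fixed point.
From 0, successor 1 is in the attractor (rank 1); the other successor 3 is not.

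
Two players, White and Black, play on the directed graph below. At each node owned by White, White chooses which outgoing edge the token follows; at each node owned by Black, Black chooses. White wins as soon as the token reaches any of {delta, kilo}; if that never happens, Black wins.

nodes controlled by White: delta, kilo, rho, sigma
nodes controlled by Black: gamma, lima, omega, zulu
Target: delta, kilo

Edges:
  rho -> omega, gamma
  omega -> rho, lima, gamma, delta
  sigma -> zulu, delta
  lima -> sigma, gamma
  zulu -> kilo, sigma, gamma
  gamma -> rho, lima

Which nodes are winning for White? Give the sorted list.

delta, kilo, sigma

A0 = {delta, kilo}
A1: add {sigma} — sigma (White) has sigma→delta.
A2 = A1; e.g. rho (White) has no edge into A1. Fixed point.
White's winning region = {delta, kilo, sigma}.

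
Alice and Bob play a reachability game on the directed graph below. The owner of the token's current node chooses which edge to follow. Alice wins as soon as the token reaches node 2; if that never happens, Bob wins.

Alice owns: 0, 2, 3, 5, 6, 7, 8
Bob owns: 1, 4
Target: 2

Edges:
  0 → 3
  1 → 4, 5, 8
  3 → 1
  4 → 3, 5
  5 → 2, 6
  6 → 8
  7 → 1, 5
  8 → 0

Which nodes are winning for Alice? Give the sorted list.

2, 5, 7

A0 = {2}
A1: add {5} — 5 (Alice) has 5→2.
A2: add {7} — 7 (Alice) has 7→5.
A3 = A2; e.g. 0 (Alice) has no edge into A2. Fixed point.
Alice's winning region = {2, 5, 7}.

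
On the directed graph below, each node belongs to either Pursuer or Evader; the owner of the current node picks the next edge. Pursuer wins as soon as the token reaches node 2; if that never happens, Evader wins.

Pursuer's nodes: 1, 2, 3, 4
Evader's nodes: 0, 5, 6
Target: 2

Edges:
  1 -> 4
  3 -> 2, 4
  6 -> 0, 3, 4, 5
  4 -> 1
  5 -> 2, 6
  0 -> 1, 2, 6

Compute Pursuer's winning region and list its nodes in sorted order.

A0 = {2}
A1: add {3} — 3 (Pursuer) has 3→2.
A2 = A1; e.g. 0 (Evader) can still go to 1. Fixed point.
Pursuer's winning region = {2, 3}.

2, 3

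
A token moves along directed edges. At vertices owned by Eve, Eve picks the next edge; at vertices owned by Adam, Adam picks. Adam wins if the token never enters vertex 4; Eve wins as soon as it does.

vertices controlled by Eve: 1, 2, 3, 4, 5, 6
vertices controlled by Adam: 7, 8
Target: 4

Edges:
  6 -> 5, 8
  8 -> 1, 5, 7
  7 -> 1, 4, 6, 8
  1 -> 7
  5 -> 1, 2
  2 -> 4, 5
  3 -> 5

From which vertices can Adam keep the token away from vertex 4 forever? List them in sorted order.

1, 7, 8

A0 = {4}
A1: add {2} — 2 (Eve) has 2→4.
A2: add {5} — 5 (Eve) has 5→2.
A3: add {3, 6} — 3 (Eve) has 3→5; 6 (Eve) has 6→5.
A4 = A3; e.g. 1 (Eve) has no edge into A3. Fixed point.
Eve's attractor = {2, 3, 4, 5, 6}; Adam avoids the target exactly from the complement.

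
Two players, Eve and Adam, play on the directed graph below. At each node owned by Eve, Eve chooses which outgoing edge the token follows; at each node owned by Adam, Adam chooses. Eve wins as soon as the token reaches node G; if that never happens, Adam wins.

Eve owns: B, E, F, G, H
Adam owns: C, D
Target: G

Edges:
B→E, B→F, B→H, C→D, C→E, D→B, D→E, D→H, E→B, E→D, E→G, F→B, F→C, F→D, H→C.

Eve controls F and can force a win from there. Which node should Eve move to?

B

A0 = {G}
A1: add {E} — E (Eve) has E→G.
A2: add {B} — B (Eve) has B→E.
A3: add {F} — F (Eve) has F→B.
A4 = A3; e.g. C (Adam) can still go to D. Fixed point.
From F, successor B is in the attractor (rank 2); the other successors C, D are not.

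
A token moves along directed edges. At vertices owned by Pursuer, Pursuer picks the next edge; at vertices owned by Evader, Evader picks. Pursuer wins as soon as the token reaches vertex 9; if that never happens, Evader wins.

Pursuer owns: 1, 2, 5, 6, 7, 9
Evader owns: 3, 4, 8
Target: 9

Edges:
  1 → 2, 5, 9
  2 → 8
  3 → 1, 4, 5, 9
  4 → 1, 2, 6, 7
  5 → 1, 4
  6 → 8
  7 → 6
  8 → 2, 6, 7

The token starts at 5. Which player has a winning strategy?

A0 = {9}
A1: add {1} — 1 (Pursuer) has 1→9.
A2: add {5} — 5 (Pursuer) has 5→1.
A3 = A2; e.g. 2 (Pursuer) has no edge into A2. Fixed point.
5 ∈ A2, so Pursuer can force the target.

Pursuer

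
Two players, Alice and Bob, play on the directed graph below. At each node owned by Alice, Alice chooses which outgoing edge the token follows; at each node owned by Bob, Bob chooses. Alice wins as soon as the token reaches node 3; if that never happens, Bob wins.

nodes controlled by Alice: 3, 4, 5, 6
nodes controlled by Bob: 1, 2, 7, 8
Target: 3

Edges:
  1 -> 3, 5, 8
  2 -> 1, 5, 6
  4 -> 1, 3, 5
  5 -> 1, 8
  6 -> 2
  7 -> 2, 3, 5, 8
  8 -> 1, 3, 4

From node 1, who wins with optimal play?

Bob

A0 = {3}
A1: add {4} — 4 (Alice) has 4→3.
A2 = A1; e.g. 1 (Bob) can still go to 5. Fixed point.
1 never enters the attractor, so Bob can avoid the target forever.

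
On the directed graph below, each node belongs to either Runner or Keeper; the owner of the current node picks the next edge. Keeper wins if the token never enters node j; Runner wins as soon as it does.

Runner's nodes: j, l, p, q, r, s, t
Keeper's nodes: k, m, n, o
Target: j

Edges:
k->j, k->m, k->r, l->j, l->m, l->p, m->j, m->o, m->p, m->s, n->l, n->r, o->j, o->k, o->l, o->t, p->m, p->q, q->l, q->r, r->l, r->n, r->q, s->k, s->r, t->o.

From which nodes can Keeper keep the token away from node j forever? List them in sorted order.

A0 = {j}
A1: add {l} — l (Runner) has l→j.
A2: add {q, r} — q (Runner) has q→l; r (Runner) has r→l.
A3: add {n, p, s} — n (Keeper): all of {l, r} already in; p (Runner) has p→q; s (Runner) has s→r.
A4 = A3; e.g. k (Keeper) can still go to m. Fixed point.
Runner's attractor = {j, l, n, p, q, r, s}; Keeper avoids the target exactly from the complement.

k, m, o, t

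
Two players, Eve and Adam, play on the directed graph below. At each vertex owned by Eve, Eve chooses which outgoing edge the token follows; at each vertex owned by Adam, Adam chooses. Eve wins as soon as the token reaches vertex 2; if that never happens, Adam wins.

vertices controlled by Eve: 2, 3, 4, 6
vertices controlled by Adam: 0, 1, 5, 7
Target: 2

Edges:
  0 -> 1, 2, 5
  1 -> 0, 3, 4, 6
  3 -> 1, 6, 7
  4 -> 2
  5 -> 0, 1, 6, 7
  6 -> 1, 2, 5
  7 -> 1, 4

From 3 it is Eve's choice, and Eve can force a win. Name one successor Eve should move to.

A0 = {2}
A1: add {4, 6} — 4 (Eve) has 4→2; 6 (Eve) has 6→2.
A2: add {3} — 3 (Eve) has 3→6.
A3 = A2; e.g. 0 (Adam) can still go to 1. Fixed point.
From 3, successor 6 is in the attractor (rank 1); the other successors 1, 7 are not.

6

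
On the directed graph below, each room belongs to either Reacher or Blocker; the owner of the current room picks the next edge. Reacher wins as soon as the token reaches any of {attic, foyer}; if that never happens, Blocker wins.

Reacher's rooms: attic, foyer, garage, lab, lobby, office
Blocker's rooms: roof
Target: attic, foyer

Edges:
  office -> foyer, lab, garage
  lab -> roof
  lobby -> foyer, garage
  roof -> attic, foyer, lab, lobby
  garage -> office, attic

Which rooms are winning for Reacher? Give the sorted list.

A0 = {attic, foyer}
A1: add {garage, lobby, office} — office (Reacher) has office→foyer; lobby (Reacher) has lobby→foyer; garage (Reacher) has garage→attic.
A2 = A1; e.g. lab (Reacher) has no edge into A1. Fixed point.
Reacher's winning region = {attic, foyer, garage, lobby, office}.

attic, foyer, garage, lobby, office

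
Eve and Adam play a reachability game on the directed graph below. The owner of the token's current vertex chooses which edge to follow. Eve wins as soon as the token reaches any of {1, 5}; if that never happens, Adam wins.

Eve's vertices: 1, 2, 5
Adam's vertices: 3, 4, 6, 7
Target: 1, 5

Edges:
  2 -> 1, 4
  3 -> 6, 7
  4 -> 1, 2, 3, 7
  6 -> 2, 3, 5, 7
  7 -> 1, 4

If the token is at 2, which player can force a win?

A0 = {1, 5}
A1: add {2} — 2 (Eve) has 2→1.
A2 = A1; e.g. 3 (Adam) can still go to 6. Fixed point.
2 ∈ A1, so Eve can force the target.

Eve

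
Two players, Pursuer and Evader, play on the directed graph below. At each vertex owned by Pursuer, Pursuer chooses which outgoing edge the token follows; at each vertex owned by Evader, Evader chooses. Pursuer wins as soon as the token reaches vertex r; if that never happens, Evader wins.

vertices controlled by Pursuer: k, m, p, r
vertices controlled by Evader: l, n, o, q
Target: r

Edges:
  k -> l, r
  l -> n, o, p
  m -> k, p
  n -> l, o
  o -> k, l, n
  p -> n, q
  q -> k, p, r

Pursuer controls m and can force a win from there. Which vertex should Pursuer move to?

A0 = {r}
A1: add {k} — k (Pursuer) has k→r.
A2: add {m} — m (Pursuer) has m→k.
A3 = A2; e.g. l (Evader) can still go to n. Fixed point.
From m, successor k is in the attractor (rank 1); the other successor p is not.

k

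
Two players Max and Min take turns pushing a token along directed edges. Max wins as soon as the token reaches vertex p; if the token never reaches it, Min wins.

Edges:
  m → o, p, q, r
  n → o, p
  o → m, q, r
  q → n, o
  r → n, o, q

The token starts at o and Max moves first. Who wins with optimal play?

Min

Track states (vertex, player-to-move).
A0 = {(p,Max), (p,Min)}
A1: add {(m,Max), (n,Max)}.
A2 = A1; e.g. (m,Min) stays out. (o,Max) never enters ⇒ Min avoids the target.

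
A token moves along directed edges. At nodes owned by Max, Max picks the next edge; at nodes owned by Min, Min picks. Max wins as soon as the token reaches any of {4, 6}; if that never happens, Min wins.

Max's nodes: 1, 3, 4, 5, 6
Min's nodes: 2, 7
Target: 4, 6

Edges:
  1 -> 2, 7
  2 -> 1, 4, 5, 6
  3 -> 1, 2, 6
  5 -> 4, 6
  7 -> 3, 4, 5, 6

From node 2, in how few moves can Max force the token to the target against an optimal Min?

4

A0 = {4, 6}
A1: add {3, 5} — 3 (Max) has 3→6; 5 (Max) has 5→4.
A2: add {7} — 7 (Min): all of {3, 4, 5, 6} already in.
A3: add {1} — 1 (Max) has 1→7.
A4: add {2} — 2 (Min): all of {1, 4, 5, 6} already in.
A4 = all vertices. Fixed point.
2 enters the attractor at level 4, so Max can force the target in 4 moves from there.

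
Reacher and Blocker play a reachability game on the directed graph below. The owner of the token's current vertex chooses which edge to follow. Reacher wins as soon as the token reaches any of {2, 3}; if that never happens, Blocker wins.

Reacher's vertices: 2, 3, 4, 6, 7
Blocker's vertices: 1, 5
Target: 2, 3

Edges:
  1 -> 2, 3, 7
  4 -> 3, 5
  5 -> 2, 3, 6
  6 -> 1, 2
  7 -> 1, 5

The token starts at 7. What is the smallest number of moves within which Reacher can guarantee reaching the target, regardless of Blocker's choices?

A0 = {2, 3}
A1: add {4, 6} — 4 (Reacher) has 4→3; 6 (Reacher) has 6→2.
A2: add {5} — 5 (Blocker): all of {2, 3, 6} already in.
A3: add {7} — 7 (Reacher) has 7→5.
7 enters the attractor at level 3, so Reacher can force the target in 3 moves from there.

3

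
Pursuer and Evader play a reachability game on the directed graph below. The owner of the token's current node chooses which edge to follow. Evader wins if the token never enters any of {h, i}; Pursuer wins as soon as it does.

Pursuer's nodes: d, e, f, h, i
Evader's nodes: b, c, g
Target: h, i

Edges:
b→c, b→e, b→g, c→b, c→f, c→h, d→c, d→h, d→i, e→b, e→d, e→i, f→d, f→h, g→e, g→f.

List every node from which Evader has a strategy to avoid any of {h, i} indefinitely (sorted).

A0 = {h, i}
A1: add {d, e, f} — d (Pursuer) has d→h; e (Pursuer) has e→i; f (Pursuer) has f→h.
A2: add {g} — g (Evader): all of {e, f} already in.
A3 = A2; e.g. b (Evader) can still go to c. Fixed point.
Pursuer's attractor = {d, e, f, g, h, i}; Evader avoids the target exactly from the complement.

b, c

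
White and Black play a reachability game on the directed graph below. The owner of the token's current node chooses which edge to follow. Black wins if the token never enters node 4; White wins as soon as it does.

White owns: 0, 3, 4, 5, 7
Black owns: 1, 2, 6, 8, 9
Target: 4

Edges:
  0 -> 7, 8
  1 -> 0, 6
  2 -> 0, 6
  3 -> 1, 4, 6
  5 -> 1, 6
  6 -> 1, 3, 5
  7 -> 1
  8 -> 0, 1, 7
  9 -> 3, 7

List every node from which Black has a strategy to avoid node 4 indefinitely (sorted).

0, 1, 2, 5, 6, 7, 8, 9

A0 = {4}
A1: add {3} — 3 (White) has 3→4.
A2 = A1; e.g. 0 (White) has no edge into A1. Fixed point.
White's attractor = {3, 4}; Black avoids the target exactly from the complement.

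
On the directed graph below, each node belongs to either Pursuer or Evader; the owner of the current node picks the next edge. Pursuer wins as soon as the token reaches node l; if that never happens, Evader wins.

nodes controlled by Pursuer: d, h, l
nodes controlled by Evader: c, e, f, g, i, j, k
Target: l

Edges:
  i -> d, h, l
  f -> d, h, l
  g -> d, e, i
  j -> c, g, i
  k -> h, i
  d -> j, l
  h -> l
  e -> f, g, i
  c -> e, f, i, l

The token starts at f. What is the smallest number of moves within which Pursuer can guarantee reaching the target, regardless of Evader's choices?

2

A0 = {l}
A1: add {d, h} — d (Pursuer) has d→l; h (Pursuer) has h→l.
A2: add {f, i} — f (Evader): all of {d, h, l} already in; i (Evader): all of {d, h, l} already in.
f enters the attractor at level 2, so Pursuer can force the target in 2 moves from there.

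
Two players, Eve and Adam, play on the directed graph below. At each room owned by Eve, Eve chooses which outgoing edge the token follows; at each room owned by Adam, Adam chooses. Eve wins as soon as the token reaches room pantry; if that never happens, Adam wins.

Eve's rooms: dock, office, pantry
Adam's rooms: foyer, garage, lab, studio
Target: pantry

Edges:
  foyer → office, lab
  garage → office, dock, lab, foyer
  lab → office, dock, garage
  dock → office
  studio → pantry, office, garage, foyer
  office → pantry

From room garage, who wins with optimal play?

A0 = {pantry}
A1: add {office} — office (Eve) has office→pantry.
A2: add {dock} — dock (Eve) has dock→office.
A3 = A2; e.g. lab (Adam) can still go to garage. Fixed point.
garage never enters the attractor, so Adam can avoid the target forever.

Adam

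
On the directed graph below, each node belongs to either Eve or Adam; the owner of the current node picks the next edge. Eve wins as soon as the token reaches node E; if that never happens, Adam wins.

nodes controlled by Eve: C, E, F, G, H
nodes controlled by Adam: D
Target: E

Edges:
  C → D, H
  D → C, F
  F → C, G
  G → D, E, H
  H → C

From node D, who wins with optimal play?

A0 = {E}
A1: add {G} — G (Eve) has G→E.
A2: add {F} — F (Eve) has F→G.
A3 = A2; e.g. C (Eve) has no edge into A2. Fixed point.
D never enters the attractor, so Adam can avoid the target forever.

Adam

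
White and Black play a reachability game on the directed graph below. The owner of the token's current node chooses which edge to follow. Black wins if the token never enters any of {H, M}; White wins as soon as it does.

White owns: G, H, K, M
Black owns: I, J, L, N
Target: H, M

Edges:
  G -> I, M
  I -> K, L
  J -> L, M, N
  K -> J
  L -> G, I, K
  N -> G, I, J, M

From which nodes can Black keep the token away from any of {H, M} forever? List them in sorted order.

A0 = {H, M}
A1: add {G} — G (White) has G→M.
A2 = A1; e.g. I (Black) can still go to K. Fixed point.
White's attractor = {G, H, M}; Black avoids the target exactly from the complement.

I, J, K, L, N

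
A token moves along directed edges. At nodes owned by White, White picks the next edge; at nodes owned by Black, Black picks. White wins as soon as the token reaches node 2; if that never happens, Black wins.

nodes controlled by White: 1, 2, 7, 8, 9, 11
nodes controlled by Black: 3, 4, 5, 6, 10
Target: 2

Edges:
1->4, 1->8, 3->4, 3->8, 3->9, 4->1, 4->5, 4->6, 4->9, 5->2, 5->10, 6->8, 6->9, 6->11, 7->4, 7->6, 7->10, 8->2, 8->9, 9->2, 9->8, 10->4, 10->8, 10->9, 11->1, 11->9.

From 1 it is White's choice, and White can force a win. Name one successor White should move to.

A0 = {2}
A1: add {8, 9} — 8 (White) has 8→2; 9 (White) has 9→2.
A2: add {1, 11} — 1 (White) has 1→8; 11 (White) has 11→9.
A3: add {6} — 6 (Black): all of {8, 9, 11} already in.
A4: add {7} — 7 (White) has 7→6.
A5 = A4; e.g. 3 (Black) can still go to 4. Fixed point.
From 1, successor 8 is in the attractor (rank 1); the other successor 4 is not.

8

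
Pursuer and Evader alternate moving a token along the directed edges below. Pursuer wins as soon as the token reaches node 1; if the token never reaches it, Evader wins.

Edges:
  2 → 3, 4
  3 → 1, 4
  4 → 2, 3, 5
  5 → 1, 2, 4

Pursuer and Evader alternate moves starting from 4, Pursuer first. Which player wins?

Evader

Track states (vertex, player-to-move).
A0 = {(1,Pursuer), (1,Evader)}
A1: add {(3,Pursuer), (5,Pursuer)}.
A2 = A1; e.g. (2,Pursuer) stays out. (4,Pursuer) never enters ⇒ Evader avoids the target.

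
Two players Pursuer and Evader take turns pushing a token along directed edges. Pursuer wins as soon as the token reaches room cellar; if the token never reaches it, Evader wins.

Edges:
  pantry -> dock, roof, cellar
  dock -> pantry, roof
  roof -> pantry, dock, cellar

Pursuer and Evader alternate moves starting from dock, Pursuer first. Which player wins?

Evader

Track states (vertex, player-to-move).
A0 = {(cellar,Pursuer), (cellar,Evader)}
A1: add {(pantry,Pursuer), (roof,Pursuer)}.
A2: add {(dock,Evader)}.
A3 = A2; e.g. (pantry,Evader) stays out. (dock,Pursuer) never enters ⇒ Evader avoids the target.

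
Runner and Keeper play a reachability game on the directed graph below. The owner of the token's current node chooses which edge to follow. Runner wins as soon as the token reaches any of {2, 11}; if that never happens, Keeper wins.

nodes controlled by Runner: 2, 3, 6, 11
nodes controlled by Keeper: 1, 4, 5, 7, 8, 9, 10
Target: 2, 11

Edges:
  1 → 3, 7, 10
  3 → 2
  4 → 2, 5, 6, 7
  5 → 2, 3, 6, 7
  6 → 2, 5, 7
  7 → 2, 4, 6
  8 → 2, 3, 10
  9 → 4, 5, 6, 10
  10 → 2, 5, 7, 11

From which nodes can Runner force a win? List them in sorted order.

2, 3, 6, 11

A0 = {2, 11}
A1: add {3, 6} — 3 (Runner) has 3→2; 6 (Runner) has 6→2.
A2 = A1; e.g. 1 (Keeper) can still go to 7. Fixed point.
Runner's winning region = {2, 3, 6, 11}.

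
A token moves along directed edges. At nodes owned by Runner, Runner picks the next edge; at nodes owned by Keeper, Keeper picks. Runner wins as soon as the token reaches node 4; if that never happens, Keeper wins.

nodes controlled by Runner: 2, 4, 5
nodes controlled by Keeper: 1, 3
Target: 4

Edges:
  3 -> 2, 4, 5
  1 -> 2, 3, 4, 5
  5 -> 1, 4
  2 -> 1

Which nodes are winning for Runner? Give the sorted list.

4, 5

A0 = {4}
A1: add {5} — 5 (Runner) has 5→4.
A2 = A1; e.g. 1 (Keeper) can still go to 2. Fixed point.
Runner's winning region = {4, 5}.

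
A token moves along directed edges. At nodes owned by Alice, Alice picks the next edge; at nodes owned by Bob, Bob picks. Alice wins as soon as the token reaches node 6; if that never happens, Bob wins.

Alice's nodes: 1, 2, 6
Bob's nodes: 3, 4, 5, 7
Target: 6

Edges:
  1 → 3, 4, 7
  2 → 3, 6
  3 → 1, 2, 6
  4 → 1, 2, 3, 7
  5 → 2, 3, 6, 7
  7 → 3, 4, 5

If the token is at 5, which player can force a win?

Bob

A0 = {6}
A1: add {2} — 2 (Alice) has 2→6.
A2 = A1; e.g. 1 (Alice) has no edge into A1. Fixed point.
5 never enters the attractor, so Bob can avoid the target forever.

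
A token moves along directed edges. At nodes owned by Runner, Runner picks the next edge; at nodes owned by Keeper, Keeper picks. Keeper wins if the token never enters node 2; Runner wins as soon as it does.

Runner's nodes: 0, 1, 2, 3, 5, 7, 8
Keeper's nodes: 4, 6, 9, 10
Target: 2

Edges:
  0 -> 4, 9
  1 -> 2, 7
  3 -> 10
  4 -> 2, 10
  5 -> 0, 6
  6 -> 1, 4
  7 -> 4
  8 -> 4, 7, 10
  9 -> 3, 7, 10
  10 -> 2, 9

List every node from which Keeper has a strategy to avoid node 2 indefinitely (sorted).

0, 3, 4, 5, 6, 7, 8, 9, 10

A0 = {2}
A1: add {1} — 1 (Runner) has 1→2.
A2 = A1; e.g. 0 (Runner) has no edge into A1. Fixed point.
Runner's attractor = {1, 2}; Keeper avoids the target exactly from the complement.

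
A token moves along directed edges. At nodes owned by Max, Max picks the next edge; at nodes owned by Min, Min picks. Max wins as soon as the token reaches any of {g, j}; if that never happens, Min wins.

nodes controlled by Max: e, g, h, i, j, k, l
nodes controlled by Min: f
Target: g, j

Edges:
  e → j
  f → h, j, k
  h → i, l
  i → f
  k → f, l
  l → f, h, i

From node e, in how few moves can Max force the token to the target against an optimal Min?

1

A0 = {g, j}
A1: add {e} — e (Max) has e→j.
A2 = A1; e.g. f (Min) can still go to h. Fixed point.
e enters the attractor at level 1, so Max can force the target in 1 move from there.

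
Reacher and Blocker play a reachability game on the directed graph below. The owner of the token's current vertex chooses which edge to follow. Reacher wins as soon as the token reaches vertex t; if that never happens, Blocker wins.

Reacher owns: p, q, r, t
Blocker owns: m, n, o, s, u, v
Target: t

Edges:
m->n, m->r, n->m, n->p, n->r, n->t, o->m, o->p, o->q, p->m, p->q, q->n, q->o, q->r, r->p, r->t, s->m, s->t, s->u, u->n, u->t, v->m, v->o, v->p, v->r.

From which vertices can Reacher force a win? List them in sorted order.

A0 = {t}
A1: add {r} — r (Reacher) has r→t.
A2: add {q} — q (Reacher) has q→r.
A3: add {p} — p (Reacher) has p→q.
A4 = A3; e.g. m (Blocker) can still go to n. Fixed point.
Reacher's winning region = {p, q, r, t}.

p, q, r, t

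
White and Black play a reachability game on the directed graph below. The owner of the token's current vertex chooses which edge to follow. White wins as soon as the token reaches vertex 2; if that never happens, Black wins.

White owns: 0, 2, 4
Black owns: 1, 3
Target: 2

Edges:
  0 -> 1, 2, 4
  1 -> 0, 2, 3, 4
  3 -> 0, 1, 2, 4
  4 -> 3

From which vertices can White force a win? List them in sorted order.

A0 = {2}
A1: add {0} — 0 (White) has 0→2.
A2 = A1; e.g. 1 (Black) can still go to 3. Fixed point.
White's winning region = {0, 2}.

0, 2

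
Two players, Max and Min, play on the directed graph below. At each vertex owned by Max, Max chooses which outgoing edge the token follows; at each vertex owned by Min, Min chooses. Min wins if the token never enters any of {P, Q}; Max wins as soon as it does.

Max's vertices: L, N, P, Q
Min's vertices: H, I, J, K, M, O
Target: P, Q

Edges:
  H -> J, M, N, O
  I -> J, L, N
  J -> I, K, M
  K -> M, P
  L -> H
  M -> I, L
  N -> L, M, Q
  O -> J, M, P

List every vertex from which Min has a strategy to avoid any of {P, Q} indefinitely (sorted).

H, I, J, K, L, M, O

A0 = {P, Q}
A1: add {N} — N (Max) has N→Q.
A2 = A1; e.g. H (Min) can still go to J. Fixed point.
Max's attractor = {N, P, Q}; Min avoids the target exactly from the complement.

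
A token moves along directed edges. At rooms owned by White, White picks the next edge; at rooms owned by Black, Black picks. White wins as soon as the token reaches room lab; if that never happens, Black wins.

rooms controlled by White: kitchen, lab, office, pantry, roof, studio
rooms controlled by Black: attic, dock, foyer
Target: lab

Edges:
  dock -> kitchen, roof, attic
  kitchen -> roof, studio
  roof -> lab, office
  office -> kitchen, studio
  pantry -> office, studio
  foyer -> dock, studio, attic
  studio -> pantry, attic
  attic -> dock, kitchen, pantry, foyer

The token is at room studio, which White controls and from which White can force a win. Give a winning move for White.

A0 = {lab}
A1: add {roof} — roof (White) has roof→lab.
A2: add {kitchen} — kitchen (White) has kitchen→roof.
A3: add {office} — office (White) has office→kitchen.
A4: add {pantry} — pantry (White) has pantry→office.
A5: add {studio} — studio (White) has studio→pantry.
A6 = A5; e.g. dock (Black) can still go to attic. Fixed point.
From studio, successor pantry is in the attractor (rank 4); the other successor attic is not.

pantry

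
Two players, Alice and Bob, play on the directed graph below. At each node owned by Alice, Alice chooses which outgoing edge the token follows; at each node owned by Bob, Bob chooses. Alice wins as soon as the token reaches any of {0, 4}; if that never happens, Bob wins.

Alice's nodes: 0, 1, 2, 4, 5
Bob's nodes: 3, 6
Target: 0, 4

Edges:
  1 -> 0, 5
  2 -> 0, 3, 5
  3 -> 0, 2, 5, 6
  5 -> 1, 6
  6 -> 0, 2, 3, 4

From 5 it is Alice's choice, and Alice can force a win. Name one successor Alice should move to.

1

A0 = {0, 4}
A1: add {1, 2} — 1 (Alice) has 1→0; 2 (Alice) has 2→0.
A2: add {5} — 5 (Alice) has 5→1.
A3 = A2; e.g. 3 (Bob) can still go to 6. Fixed point.
From 5, successor 1 is in the attractor (rank 1); the other successor 6 is not.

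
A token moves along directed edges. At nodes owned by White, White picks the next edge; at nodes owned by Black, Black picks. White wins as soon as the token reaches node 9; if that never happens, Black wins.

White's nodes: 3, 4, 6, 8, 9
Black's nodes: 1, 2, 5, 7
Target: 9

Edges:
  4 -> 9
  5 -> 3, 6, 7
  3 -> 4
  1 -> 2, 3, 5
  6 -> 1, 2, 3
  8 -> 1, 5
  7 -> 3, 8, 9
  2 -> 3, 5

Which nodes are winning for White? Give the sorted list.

A0 = {9}
A1: add {4} — 4 (White) has 4→9.
A2: add {3} — 3 (White) has 3→4.
A3: add {6} — 6 (White) has 6→3.
A4 = A3; e.g. 1 (Black) can still go to 2. Fixed point.
White's winning region = {3, 4, 6, 9}.

3, 4, 6, 9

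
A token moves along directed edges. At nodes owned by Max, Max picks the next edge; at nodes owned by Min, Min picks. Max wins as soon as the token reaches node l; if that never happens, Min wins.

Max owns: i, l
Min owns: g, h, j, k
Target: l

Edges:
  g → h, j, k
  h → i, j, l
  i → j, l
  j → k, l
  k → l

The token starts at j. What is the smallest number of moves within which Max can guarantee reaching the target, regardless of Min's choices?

A0 = {l}
A1: add {i, k} — i (Max) has i→l; k (Min): all of {l} already in.
A2: add {j} — j (Min): all of {k, l} already in.
j enters the attractor at level 2, so Max can force the target in 2 moves from there.

2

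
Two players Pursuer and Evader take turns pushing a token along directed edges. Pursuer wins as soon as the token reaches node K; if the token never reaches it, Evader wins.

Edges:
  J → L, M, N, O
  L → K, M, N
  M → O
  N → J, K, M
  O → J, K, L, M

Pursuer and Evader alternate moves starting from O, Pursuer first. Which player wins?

Pursuer

Track states (vertex, player-to-move).
A0 = {(K,Pursuer), (K,Evader)}
A1: add {(L,Pursuer), (N,Pursuer), (O,Pursuer)}.
(O,Pursuer) ∈ A1 ⇒ Pursuer forces the target.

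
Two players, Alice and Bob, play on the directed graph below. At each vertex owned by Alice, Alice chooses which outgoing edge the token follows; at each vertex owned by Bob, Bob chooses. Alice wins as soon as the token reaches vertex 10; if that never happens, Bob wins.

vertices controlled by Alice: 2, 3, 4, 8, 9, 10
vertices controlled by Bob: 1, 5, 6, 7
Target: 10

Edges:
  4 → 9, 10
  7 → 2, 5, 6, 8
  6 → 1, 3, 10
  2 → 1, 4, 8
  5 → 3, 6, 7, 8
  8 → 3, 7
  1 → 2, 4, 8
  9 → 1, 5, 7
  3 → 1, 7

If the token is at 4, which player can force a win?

Alice

A0 = {10}
A1: add {4} — 4 (Alice) has 4→10.
4 ∈ A1, so Alice can force the target.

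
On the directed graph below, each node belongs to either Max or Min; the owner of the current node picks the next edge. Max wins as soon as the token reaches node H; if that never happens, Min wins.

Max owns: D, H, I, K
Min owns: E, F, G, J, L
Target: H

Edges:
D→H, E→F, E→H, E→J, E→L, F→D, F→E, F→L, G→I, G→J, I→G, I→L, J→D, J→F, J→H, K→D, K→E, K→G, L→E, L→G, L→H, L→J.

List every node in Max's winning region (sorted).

A0 = {H}
A1: add {D} — D (Max) has D→H.
A2: add {K} — K (Max) has K→D.
A3 = A2; e.g. E (Min) can still go to F. Fixed point.
Max's winning region = {D, H, K}.

D, H, K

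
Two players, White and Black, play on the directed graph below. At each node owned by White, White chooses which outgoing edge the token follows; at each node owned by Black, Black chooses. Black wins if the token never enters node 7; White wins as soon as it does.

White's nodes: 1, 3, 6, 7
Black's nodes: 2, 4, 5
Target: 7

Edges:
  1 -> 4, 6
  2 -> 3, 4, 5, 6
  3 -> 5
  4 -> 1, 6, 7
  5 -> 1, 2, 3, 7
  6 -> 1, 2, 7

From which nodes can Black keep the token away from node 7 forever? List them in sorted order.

2, 3, 5

A0 = {7}
A1: add {6} — 6 (White) has 6→7.
A2: add {1} — 1 (White) has 1→6.
A3: add {4} — 4 (Black): all of {1, 6, 7} already in.
A4 = A3; e.g. 2 (Black) can still go to 3. Fixed point.
White's attractor = {1, 4, 6, 7}; Black avoids the target exactly from the complement.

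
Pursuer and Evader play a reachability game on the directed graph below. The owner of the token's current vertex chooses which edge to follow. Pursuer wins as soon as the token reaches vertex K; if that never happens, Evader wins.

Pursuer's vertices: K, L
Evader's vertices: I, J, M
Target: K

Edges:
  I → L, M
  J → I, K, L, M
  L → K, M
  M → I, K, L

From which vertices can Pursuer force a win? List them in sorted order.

A0 = {K}
A1: add {L} — L (Pursuer) has L→K.
A2 = A1; e.g. I (Evader) can still go to M. Fixed point.
Pursuer's winning region = {K, L}.

K, L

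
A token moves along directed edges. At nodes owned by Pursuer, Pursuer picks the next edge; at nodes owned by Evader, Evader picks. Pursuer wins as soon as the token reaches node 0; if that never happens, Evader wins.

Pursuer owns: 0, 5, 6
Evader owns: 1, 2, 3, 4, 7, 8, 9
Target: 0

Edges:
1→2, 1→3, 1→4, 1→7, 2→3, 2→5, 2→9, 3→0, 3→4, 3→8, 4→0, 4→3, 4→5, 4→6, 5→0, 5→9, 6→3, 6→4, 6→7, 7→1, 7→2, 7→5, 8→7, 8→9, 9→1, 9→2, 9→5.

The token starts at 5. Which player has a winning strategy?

Pursuer

A0 = {0}
A1: add {5} — 5 (Pursuer) has 5→0.
A2 = A1; e.g. 1 (Evader) can still go to 2. Fixed point.
5 ∈ A1, so Pursuer can force the target.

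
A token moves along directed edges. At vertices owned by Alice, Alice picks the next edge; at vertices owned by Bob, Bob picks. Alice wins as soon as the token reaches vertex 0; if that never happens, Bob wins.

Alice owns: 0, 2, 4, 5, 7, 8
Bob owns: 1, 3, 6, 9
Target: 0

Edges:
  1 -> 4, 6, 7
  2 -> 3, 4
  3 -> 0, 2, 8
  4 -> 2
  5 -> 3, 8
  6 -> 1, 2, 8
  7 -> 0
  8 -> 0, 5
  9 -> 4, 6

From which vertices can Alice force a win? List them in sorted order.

A0 = {0}
A1: add {7, 8} — 7 (Alice) has 7→0; 8 (Alice) has 8→0.
A2: add {5} — 5 (Alice) has 5→8.
A3 = A2; e.g. 1 (Bob) can still go to 4. Fixed point.
Alice's winning region = {0, 5, 7, 8}.

0, 5, 7, 8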